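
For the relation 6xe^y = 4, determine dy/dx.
Differentiate the relation implicitly: treat y = y(x) and apply the chain rule, so every y-derivative picks up a y' = dy/dx factor.

With everything moved to the left-hand side, differentiate term by term:
  d/dx[6x·e^(y)] = 6x·y'·e^(y) + 6e^(y)
  d/dx[-4] = 0

Separating the contributions that come from x directly and those that come through y:
  without y':      6e^(y)
  multiplying y':  6x·e^(y)

so (6e^(y)) + (6x·e^(y))·y' = 0, and therefore
  dy/dx = -(6e^(y))/(6x·e^(y)) = -1/x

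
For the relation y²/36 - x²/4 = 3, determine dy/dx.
Differentiate both sides with respect to x, treating y as y(x). By the chain rule, any term containing y contributes a factor of y' = dy/dx when we differentiate it.

Move every term to one side and write the relation as F(x, y) = 0. Term by term,
  d/dx[-x^2/4] = -x/2
  d/dx[y^2/36] = y·y'/18
  d/dx[-3] = 0

The pieces without y' make up ∂F/∂x and the coefficient of y' is ∂F/∂y:
  ∂F/∂x = -x/2,
  ∂F/∂y = y/18.

Since d/dx[F] = ∂F/∂x + (∂F/∂y)·y' = 0, solve for y':
  (∂F/∂y)·y' = -∂F/∂x
  dy/dx = -(∂F/∂x)/(∂F/∂y) = -(-x/2)/(y/18) = 9x/y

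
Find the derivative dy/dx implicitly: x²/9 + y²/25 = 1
Take d/dx of both sides. Since y is implicitly a function of x, the chain rule attaches a y' = dy/dx factor whenever we differentiate through y.

Set F(x, y) = (left side) − (right side), so the curve is F = 0. Differentiating each term of F:
  d/dx[x^2/9] = 2x/9
  d/dx[y^2/25] = 2y·y'/25
  d/dx[-1] = 0

Collecting, the y'-free part is the partial derivative in x and the y' coefficient is the partial derivative in y:
  ∂F/∂x = 2x/9
  ∂F/∂y = 2y/25

so d/dx[F(x, y(x))] = ∂F/∂x + (∂F/∂y)·y' = 0. Rearranging,
  dy/dx = -(∂F/∂x)/(∂F/∂y) = -(2x/9)/(2y/25) = -25x/(9y)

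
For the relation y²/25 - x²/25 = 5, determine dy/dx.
Differentiate the relation implicitly: treat y = y(x) and apply the chain rule, so every y-derivative picks up a y' = dy/dx factor.

With everything moved to the left-hand side, differentiate term by term:
  d/dx[-x^2/25] = -2x/25
  d/dx[y^2/25] = 2y·y'/25
  d/dx[-5] = 0

Separating the contributions that come from x directly and those that come through y:
  without y':      -2x/25
  multiplying y':  2y/25

so (-2x/25) + (2y/25)·y' = 0, and therefore
  dy/dx = -(-2x/25)/(2y/25) = x/y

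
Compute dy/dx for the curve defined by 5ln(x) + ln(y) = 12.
Take d/dx of both sides. Since y is implicitly a function of x, the chain rule attaches a y' = dy/dx factor whenever we differentiate through y.

Set F(x, y) = (left side) − (right side), so the curve is F = 0. Differentiating each term of F:
  d/dx[5ln(x)] = 5/x
  d/dx[ln(y)] = y'/y
  d/dx[-12] = 0

Collecting, the y'-free part is the partial derivative in x and the y' coefficient is the partial derivative in y:
  ∂F/∂x = 5/x
  ∂F/∂y = 1/y

so d/dx[F(x, y(x))] = ∂F/∂x + (∂F/∂y)·y' = 0. Rearranging,
  dy/dx = -(∂F/∂x)/(∂F/∂y) = -(5/x)/(1/y) = -5y/x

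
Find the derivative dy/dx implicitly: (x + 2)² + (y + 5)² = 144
Differentiate both sides with respect to x, treating y as y(x). By the chain rule, any term containing y contributes a factor of y' = dy/dx when we differentiate it.

Move every term to one side and write the relation as F(x, y) = 0. Term by term,
  d/dx[(x + 2)^2] = 2x + 4
  d/dx[(y + 5)^2] = 2·y'(y + 5)
  d/dx[-144] = 0

The pieces without y' make up ∂F/∂x and the coefficient of y' is ∂F/∂y:
  ∂F/∂x = 2x + 4,
  ∂F/∂y = 2y + 10.

Since d/dx[F] = ∂F/∂x + (∂F/∂y)·y' = 0, solve for y':
  (∂F/∂y)·y' = -∂F/∂x
  dy/dx = -(∂F/∂x)/(∂F/∂y) = -(2x + 4)/(2y + 10) = (-x - 2)/(y + 5)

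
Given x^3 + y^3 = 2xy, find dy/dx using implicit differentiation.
Differentiate the relation implicitly: treat y = y(x) and apply the chain rule, so every y-derivative picks up a y' = dy/dx factor.

With everything moved to the left-hand side, differentiate term by term:
  d/dx[x^3] = 3x^2
  d/dx[-2xy] = -2x·y' - 2y
  d/dx[y^3] = 3y^2·y'

Separating the contributions that come from x directly and those that come through y:
  without y':      3x^2 - 2y
  multiplying y':  -2x + 3y^2

so (3x^2 - 2y) + (-2x + 3y^2)·y' = 0, and therefore
  dy/dx = -(3x^2 - 2y)/(-2x + 3y^2) = (3x^2 - 2y)/(2x - 3y^2)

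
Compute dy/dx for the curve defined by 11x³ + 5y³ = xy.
Take d/dx of both sides. Since y is implicitly a function of x, the chain rule attaches a y' = dy/dx factor whenever we differentiate through y.

Set F(x, y) = (left side) − (right side), so the curve is F = 0. Differentiating each term of F:
  d/dx[11x^3] = 33x^2
  d/dx[-xy] = -x·y' - y
  d/dx[5y^3] = 15y^2·y'

Collecting, the y'-free part is the partial derivative in x and the y' coefficient is the partial derivative in y:
  ∂F/∂x = 33x^2 - y
  ∂F/∂y = -x + 15y^2

so d/dx[F(x, y(x))] = ∂F/∂x + (∂F/∂y)·y' = 0. Rearranging,
  dy/dx = -(∂F/∂x)/(∂F/∂y) = -(33x^2 - y)/(-x + 15y^2) = (33x^2 - y)/(x - 15y^2)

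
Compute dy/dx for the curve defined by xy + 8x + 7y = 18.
Take d/dx of both sides. Since y is implicitly a function of x, the chain rule attaches a y' = dy/dx factor whenever we differentiate through y.

Set F(x, y) = (left side) − (right side), so the curve is F = 0. Differentiating each term of F:
  d/dx[xy] = x·y' + y
  d/dx[8x] = 8
  d/dx[7y] = 7·y'
  d/dx[-18] = 0

Collecting, the y'-free part is the partial derivative in x and the y' coefficient is the partial derivative in y:
  ∂F/∂x = y + 8
  ∂F/∂y = x + 7

so d/dx[F(x, y(x))] = ∂F/∂x + (∂F/∂y)·y' = 0. Rearranging,
  dy/dx = -(∂F/∂x)/(∂F/∂y) = -(y + 8)/(x + 7) = (-y - 8)/(x + 7)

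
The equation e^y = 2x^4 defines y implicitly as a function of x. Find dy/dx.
Differentiate both sides with respect to x, treating y as y(x). By the chain rule, any term containing y contributes a factor of y' = dy/dx when we differentiate it.

Move every term to one side and write the relation as F(x, y) = 0. Term by term,
  d/dx[-2x^4] = -8x^3
  d/dx[e^(y)] = y'·e^(y)

The pieces without y' make up ∂F/∂x and the coefficient of y' is ∂F/∂y:
  ∂F/∂x = -8x^3,
  ∂F/∂y = e^(y).

Since d/dx[F] = ∂F/∂x + (∂F/∂y)·y' = 0, solve for y':
  (∂F/∂y)·y' = -∂F/∂x
  dy/dx = -(∂F/∂x)/(∂F/∂y) = -(-8x^3)/(e^(y)) = 8x^3e^(-y)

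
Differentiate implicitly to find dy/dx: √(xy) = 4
Differentiate the relation implicitly: treat y = y(x) and apply the chain rule, so every y-derivative picks up a y' = dy/dx factor.

With everything moved to the left-hand side, differentiate term by term:
  d/dx[√(xy)] = √(xy)(x·y'/2 + y/2)/(xy)
  d/dx[-4] = 0

Separating the contributions that come from x directly and those that come through y:
  without y':      √(xy)/(2x)
  multiplying y':  √(xy)/(2y)

so (√(xy)/(2x)) + (√(xy)/(2y))·y' = 0, and therefore
  dy/dx = -(√(xy)/(2x))/(√(xy)/(2y)) = -y/x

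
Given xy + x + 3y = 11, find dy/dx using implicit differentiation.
Take d/dx of both sides. Since y is implicitly a function of x, the chain rule attaches a y' = dy/dx factor whenever we differentiate through y.

Set F(x, y) = (left side) − (right side), so the curve is F = 0. Differentiating each term of F:
  d/dx[xy] = x·y' + y
  d/dx[x] = 1
  d/dx[3y] = 3·y'
  d/dx[-11] = 0

Collecting, the y'-free part is the partial derivative in x and the y' coefficient is the partial derivative in y:
  ∂F/∂x = y + 1
  ∂F/∂y = x + 3

so d/dx[F(x, y(x))] = ∂F/∂x + (∂F/∂y)·y' = 0. Rearranging,
  dy/dx = -(∂F/∂x)/(∂F/∂y) = -(y + 1)/(x + 3) = (-y - 1)/(x + 3)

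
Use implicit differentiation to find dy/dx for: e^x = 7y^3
Apply d/dx to both sides, remembering that y depends on x. Each occurrence of y therefore brings in a y' = dy/dx via the chain rule.

With F(x, y) equal to the left-hand side minus the right, differentiate F term by term:
  d/dx[-7y^3] = -21y^2·y'
  d/dx[e^(x)] = e^(x)
Adding these up, d/dx[F] = 0 becomes
  (e^(x)) + (-21y^2)·y' = 0,
so isolating y',
  dy/dx = -(e^(x))/(-21y^2) = e^(x)/(21y^2)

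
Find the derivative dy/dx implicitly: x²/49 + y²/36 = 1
Differentiate the relation implicitly: treat y = y(x) and apply the chain rule, so every y-derivative picks up a y' = dy/dx factor.

With everything moved to the left-hand side, differentiate term by term:
  d/dx[x^2/49] = 2x/49
  d/dx[y^2/36] = y·y'/18
  d/dx[-1] = 0

Separating the contributions that come from x directly and those that come through y:
  without y':      2x/49
  multiplying y':  y/18

so (2x/49) + (y/18)·y' = 0, and therefore
  dy/dx = -(2x/49)/(y/18) = -36x/(49y)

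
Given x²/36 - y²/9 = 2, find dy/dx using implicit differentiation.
Differentiate the relation implicitly: treat y = y(x) and apply the chain rule, so every y-derivative picks up a y' = dy/dx factor.

With everything moved to the left-hand side, differentiate term by term:
  d/dx[x^2/36] = x/18
  d/dx[-y^2/9] = -2y·y'/9
  d/dx[-2] = 0

Separating the contributions that come from x directly and those that come through y:
  without y':      x/18
  multiplying y':  -2y/9

so (x/18) + (-2y/9)·y' = 0, and therefore
  dy/dx = -(x/18)/(-2y/9) = x/(4y)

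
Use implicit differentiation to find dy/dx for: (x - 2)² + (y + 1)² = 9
Differentiate both sides with respect to x, treating y as y(x). By the chain rule, any term containing y contributes a factor of y' = dy/dx when we differentiate it.

Move every term to one side and write the relation as F(x, y) = 0. Term by term,
  d/dx[(x - 2)^2] = 2x - 4
  d/dx[(y + 1)^2] = 2·y'(y + 1)
  d/dx[-9] = 0

The pieces without y' make up ∂F/∂x and the coefficient of y' is ∂F/∂y:
  ∂F/∂x = 2x - 4,
  ∂F/∂y = 2y + 2.

Since d/dx[F] = ∂F/∂x + (∂F/∂y)·y' = 0, solve for y':
  (∂F/∂y)·y' = -∂F/∂x
  dy/dx = -(∂F/∂x)/(∂F/∂y) = -(2x - 4)/(2y + 2) = (2 - x)/(y + 1)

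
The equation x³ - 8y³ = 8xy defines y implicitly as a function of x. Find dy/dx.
Differentiate the relation implicitly: treat y = y(x) and apply the chain rule, so every y-derivative picks up a y' = dy/dx factor.

With everything moved to the left-hand side, differentiate term by term:
  d/dx[x^3] = 3x^2
  d/dx[-8xy] = -8x·y' - 8y
  d/dx[-8y^3] = -24y^2·y'

Separating the contributions that come from x directly and those that come through y:
  without y':      3x^2 - 8y
  multiplying y':  -8x - 24y^2

so (3x^2 - 8y) + (-8x - 24y^2)·y' = 0, and therefore
  dy/dx = -(3x^2 - 8y)/(-8x - 24y^2) = (3x^2/8 - y)/(x + 3y^2)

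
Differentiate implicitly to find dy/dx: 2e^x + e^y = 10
Take d/dx of both sides. Since y is implicitly a function of x, the chain rule attaches a y' = dy/dx factor whenever we differentiate through y.

Set F(x, y) = (left side) − (right side), so the curve is F = 0. Differentiating each term of F:
  d/dx[2e^(x)] = 2e^(x)
  d/dx[e^(y)] = y'·e^(y)
  d/dx[-10] = 0

Collecting, the y'-free part is the partial derivative in x and the y' coefficient is the partial derivative in y:
  ∂F/∂x = 2e^(x)
  ∂F/∂y = e^(y)

so d/dx[F(x, y(x))] = ∂F/∂x + (∂F/∂y)·y' = 0. Rearranging,
  dy/dx = -(∂F/∂x)/(∂F/∂y) = -(2e^(x))/(e^(y)) = -2e^(x - y)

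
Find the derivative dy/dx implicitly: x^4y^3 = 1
Differentiate both sides with respect to x, treating y as y(x). By the chain rule, any term containing y contributes a factor of y' = dy/dx when we differentiate it.

Move every term to one side and write the relation as F(x, y) = 0. Term by term,
  d/dx[x^4y^3] = 3x^4y^2·y' + 4x^3y^3
  d/dx[-1] = 0

The pieces without y' make up ∂F/∂x and the coefficient of y' is ∂F/∂y:
  ∂F/∂x = 4x^3y^3,
  ∂F/∂y = 3x^4y^2.

Since d/dx[F] = ∂F/∂x + (∂F/∂y)·y' = 0, solve for y':
  (∂F/∂y)·y' = -∂F/∂x
  dy/dx = -(∂F/∂x)/(∂F/∂y) = -(4x^3y^3)/(3x^4y^2) = -4y/(3x)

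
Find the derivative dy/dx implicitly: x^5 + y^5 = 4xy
Apply d/dx to both sides, remembering that y depends on x. Each occurrence of y therefore brings in a y' = dy/dx via the chain rule.

With F(x, y) equal to the left-hand side minus the right, differentiate F term by term:
  d/dx[x^5] = 5x^4
  d/dx[-4xy] = -4x·y' - 4y
  d/dx[y^5] = 5y^4·y'
Adding these up, d/dx[F] = 0 becomes
  (5x^4 - 4y) + (-4x + 5y^4)·y' = 0,
so isolating y',
  dy/dx = -(5x^4 - 4y)/(-4x + 5y^4) = (5x^4 - 4y)/(4x - 5y^4)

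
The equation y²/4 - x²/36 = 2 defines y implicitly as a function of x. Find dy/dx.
Differentiate the relation implicitly: treat y = y(x) and apply the chain rule, so every y-derivative picks up a y' = dy/dx factor.

With everything moved to the left-hand side, differentiate term by term:
  d/dx[-x^2/36] = -x/18
  d/dx[y^2/4] = y·y'/2
  d/dx[-2] = 0

Separating the contributions that come from x directly and those that come through y:
  without y':      -x/18
  multiplying y':  y/2

so (-x/18) + (y/2)·y' = 0, and therefore
  dy/dx = -(-x/18)/(y/2) = x/(9y)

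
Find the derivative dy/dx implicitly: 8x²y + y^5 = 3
Take d/dx of both sides. Since y is implicitly a function of x, the chain rule attaches a y' = dy/dx factor whenever we differentiate through y.

Set F(x, y) = (left side) − (right side), so the curve is F = 0. Differentiating each term of F:
  d/dx[8x^2y] = 8x^2·y' + 16xy
  d/dx[y^5] = 5y^4·y'
  d/dx[-3] = 0

Collecting, the y'-free part is the partial derivative in x and the y' coefficient is the partial derivative in y:
  ∂F/∂x = 16xy
  ∂F/∂y = 8x^2 + 5y^4

so d/dx[F(x, y(x))] = ∂F/∂x + (∂F/∂y)·y' = 0. Rearranging,
  dy/dx = -(∂F/∂x)/(∂F/∂y) = -(16xy)/(8x^2 + 5y^4) = -16xy/(8x^2 + 5y^4)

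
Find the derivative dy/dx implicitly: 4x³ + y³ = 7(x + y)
Take d/dx of both sides. Since y is implicitly a function of x, the chain rule attaches a y' = dy/dx factor whenever we differentiate through y.

Set F(x, y) = (left side) − (right side), so the curve is F = 0. Differentiating each term of F:
  d/dx[4x^3] = 12x^2
  d/dx[-7x] = -7
  d/dx[y^3] = 3y^2·y'
  d/dx[-7y] = -7·y'

Collecting, the y'-free part is the partial derivative in x and the y' coefficient is the partial derivative in y:
  ∂F/∂x = 12x^2 - 7
  ∂F/∂y = 3y^2 - 7

so d/dx[F(x, y(x))] = ∂F/∂x + (∂F/∂y)·y' = 0. Rearranging,
  dy/dx = -(∂F/∂x)/(∂F/∂y) = -(12x^2 - 7)/(3y^2 - 7) = (7 - 12x^2)/(3y^2 - 7)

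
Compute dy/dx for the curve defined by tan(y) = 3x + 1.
Apply d/dx to both sides, remembering that y depends on x. Each occurrence of y therefore brings in a y' = dy/dx via the chain rule.

With F(x, y) equal to the left-hand side minus the right, differentiate F term by term:
  d/dx[-3x] = -3
  d/dx[tan(y)] = y'(tan(y)^2 + 1)
  d/dx[-1] = 0
Adding these up, d/dx[F] = 0 becomes
  (-3) + (tan(y)^2 + 1)·y' = 0,
so isolating y',
  dy/dx = -(-3)/(tan(y)^2 + 1) = 3cos(y)^2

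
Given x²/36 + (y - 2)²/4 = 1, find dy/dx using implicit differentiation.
Differentiate the relation implicitly: treat y = y(x) and apply the chain rule, so every y-derivative picks up a y' = dy/dx factor.

With everything moved to the left-hand side, differentiate term by term:
  d/dx[x^2/36] = x/18
  d/dx[(y - 2)^2/4] = y'(y - 2)/2
  d/dx[-1] = 0

Separating the contributions that come from x directly and those that come through y:
  without y':      x/18
  multiplying y':  y/2 - 1

so (x/18) + (y/2 - 1)·y' = 0, and therefore
  dy/dx = -(x/18)/(y/2 - 1)
        = -(x/18)/((y - 2)/2) = -x/(9y - 18)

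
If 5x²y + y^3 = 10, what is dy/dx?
Differentiate both sides with respect to x, treating y as y(x). By the chain rule, any term containing y contributes a factor of y' = dy/dx when we differentiate it.

Move every term to one side and write the relation as F(x, y) = 0. Term by term,
  d/dx[5x^2y] = 5x^2·y' + 10xy
  d/dx[y^3] = 3y^2·y'
  d/dx[-10] = 0

The pieces without y' make up ∂F/∂x and the coefficient of y' is ∂F/∂y:
  ∂F/∂x = 10xy,
  ∂F/∂y = 5x^2 + 3y^2.

Since d/dx[F] = ∂F/∂x + (∂F/∂y)·y' = 0, solve for y':
  (∂F/∂y)·y' = -∂F/∂x
  dy/dx = -(∂F/∂x)/(∂F/∂y) = -(10xy)/(5x^2 + 3y^2) = -10xy/(5x^2 + 3y^2)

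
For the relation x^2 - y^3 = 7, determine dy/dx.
Differentiate both sides with respect to x, treating y as y(x). By the chain rule, any term containing y contributes a factor of y' = dy/dx when we differentiate it.

Move every term to one side and write the relation as F(x, y) = 0. Term by term,
  d/dx[x^2] = 2x
  d/dx[-y^3] = -3y^2·y'
  d/dx[-7] = 0

The pieces without y' make up ∂F/∂x and the coefficient of y' is ∂F/∂y:
  ∂F/∂x = 2x,
  ∂F/∂y = -3y^2.

Since d/dx[F] = ∂F/∂x + (∂F/∂y)·y' = 0, solve for y':
  (∂F/∂y)·y' = -∂F/∂x
  dy/dx = -(∂F/∂x)/(∂F/∂y) = -(2x)/(-3y^2) = 2x/(3y^2)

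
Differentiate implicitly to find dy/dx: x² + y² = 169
Apply d/dx to both sides, remembering that y depends on x. Each occurrence of y therefore brings in a y' = dy/dx via the chain rule.

With F(x, y) equal to the left-hand side minus the right, differentiate F term by term:
  d/dx[x^2] = 2x
  d/dx[y^2] = 2y·y'
  d/dx[-169] = 0
Adding these up, d/dx[F] = 0 becomes
  (2x) + (2y)·y' = 0,
so isolating y',
  dy/dx = -(2x)/(2y) = -x/y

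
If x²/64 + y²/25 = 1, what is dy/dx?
Differentiate both sides with respect to x, treating y as y(x). By the chain rule, any term containing y contributes a factor of y' = dy/dx when we differentiate it.

Move every term to one side and write the relation as F(x, y) = 0. Term by term,
  d/dx[x^2/64] = x/32
  d/dx[y^2/25] = 2y·y'/25
  d/dx[-1] = 0

The pieces without y' make up ∂F/∂x and the coefficient of y' is ∂F/∂y:
  ∂F/∂x = x/32,
  ∂F/∂y = 2y/25.

Since d/dx[F] = ∂F/∂x + (∂F/∂y)·y' = 0, solve for y':
  (∂F/∂y)·y' = -∂F/∂x
  dy/dx = -(∂F/∂x)/(∂F/∂y) = -(x/32)/(2y/25) = -25x/(64y)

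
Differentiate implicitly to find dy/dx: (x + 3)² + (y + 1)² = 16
Take d/dx of both sides. Since y is implicitly a function of x, the chain rule attaches a y' = dy/dx factor whenever we differentiate through y.

Set F(x, y) = (left side) − (right side), so the curve is F = 0. Differentiating each term of F:
  d/dx[(x + 3)^2] = 2x + 6
  d/dx[(y + 1)^2] = 2·y'(y + 1)
  d/dx[-16] = 0

Collecting, the y'-free part is the partial derivative in x and the y' coefficient is the partial derivative in y:
  ∂F/∂x = 2x + 6
  ∂F/∂y = 2y + 2

so d/dx[F(x, y(x))] = ∂F/∂x + (∂F/∂y)·y' = 0. Rearranging,
  dy/dx = -(∂F/∂x)/(∂F/∂y) = -(2x + 6)/(2y + 2) = (-x - 3)/(y + 1)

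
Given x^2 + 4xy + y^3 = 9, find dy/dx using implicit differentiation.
Differentiate the relation implicitly: treat y = y(x) and apply the chain rule, so every y-derivative picks up a y' = dy/dx factor.

With everything moved to the left-hand side, differentiate term by term:
  d/dx[x^2] = 2x
  d/dx[4xy] = 4x·y' + 4y
  d/dx[y^3] = 3y^2·y'
  d/dx[-9] = 0

Separating the contributions that come from x directly and those that come through y:
  without y':      2x + 4y
  multiplying y':  4x + 3y^2

so (2x + 4y) + (4x + 3y^2)·y' = 0, and therefore
  dy/dx = -(2x + 4y)/(4x + 3y^2) = 2(-x - 2y)/(4x + 3y^2)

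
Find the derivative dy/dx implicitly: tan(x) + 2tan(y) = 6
Take d/dx of both sides. Since y is implicitly a function of x, the chain rule attaches a y' = dy/dx factor whenever we differentiate through y.

Set F(x, y) = (left side) − (right side), so the curve is F = 0. Differentiating each term of F:
  d/dx[tan(x)] = tan(x)^2 + 1
  d/dx[2tan(y)] = 2·y'(tan(y)^2 + 1)
  d/dx[-6] = 0

Collecting, the y'-free part is the partial derivative in x and the y' coefficient is the partial derivative in y:
  ∂F/∂x = tan(x)^2 + 1
  ∂F/∂y = 2tan(y)^2 + 2

so d/dx[F(x, y(x))] = ∂F/∂x + (∂F/∂y)·y' = 0. Rearranging,
  dy/dx = -(∂F/∂x)/(∂F/∂y) = -(tan(x)^2 + 1)/(2tan(y)^2 + 2) = -cos(y)^2/(2cos(x)^2)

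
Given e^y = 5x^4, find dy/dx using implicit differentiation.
Differentiate the relation implicitly: treat y = y(x) and apply the chain rule, so every y-derivative picks up a y' = dy/dx factor.

With everything moved to the left-hand side, differentiate term by term:
  d/dx[-5x^4] = -20x^3
  d/dx[e^(y)] = y'·e^(y)

Separating the contributions that come from x directly and those that come through y:
  without y':      -20x^3
  multiplying y':  e^(y)

so (-20x^3) + (e^(y))·y' = 0, and therefore
  dy/dx = -(-20x^3)/(e^(y)) = 20x^3e^(-y)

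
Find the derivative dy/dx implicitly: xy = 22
Differentiate the relation implicitly: treat y = y(x) and apply the chain rule, so every y-derivative picks up a y' = dy/dx factor.

With everything moved to the left-hand side, differentiate term by term:
  d/dx[xy] = x·y' + y
  d/dx[-22] = 0

Separating the contributions that come from x directly and those that come through y:
  without y':      y
  multiplying y':  x

so (y) + (x)·y' = 0, and therefore
  dy/dx = -(y)/(x) = -y/x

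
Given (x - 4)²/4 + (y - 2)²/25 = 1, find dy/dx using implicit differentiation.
Differentiate the relation implicitly: treat y = y(x) and apply the chain rule, so every y-derivative picks up a y' = dy/dx factor.

With everything moved to the left-hand side, differentiate term by term:
  d/dx[(x - 4)^2/4] = x/2 - 2
  d/dx[(y - 2)^2/25] = 2·y'(y - 2)/25
  d/dx[-1] = 0

Separating the contributions that come from x directly and those that come through y:
  without y':      x/2 - 2
  multiplying y':  2y/25 - 4/25

so (x/2 - 2) + (2y/25 - 4/25)·y' = 0, and therefore
  dy/dx = -(x/2 - 2)/(2y/25 - 4/25)
        = -((x - 4)/2)/(2(y - 2)/25) = 25(4 - x)/(4(y - 2))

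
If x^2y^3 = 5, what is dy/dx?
Take d/dx of both sides. Since y is implicitly a function of x, the chain rule attaches a y' = dy/dx factor whenever we differentiate through y.

Set F(x, y) = (left side) − (right side), so the curve is F = 0. Differentiating each term of F:
  d/dx[x^2y^3] = 3x^2y^2·y' + 2xy^3
  d/dx[-5] = 0

Collecting, the y'-free part is the partial derivative in x and the y' coefficient is the partial derivative in y:
  ∂F/∂x = 2xy^3
  ∂F/∂y = 3x^2y^2

so d/dx[F(x, y(x))] = ∂F/∂x + (∂F/∂y)·y' = 0. Rearranging,
  dy/dx = -(∂F/∂x)/(∂F/∂y) = -(2xy^3)/(3x^2y^2) = -2y/(3x)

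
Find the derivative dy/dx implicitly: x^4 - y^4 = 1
Differentiate the relation implicitly: treat y = y(x) and apply the chain rule, so every y-derivative picks up a y' = dy/dx factor.

With everything moved to the left-hand side, differentiate term by term:
  d/dx[x^4] = 4x^3
  d/dx[-y^4] = -4y^3·y'
  d/dx[-1] = 0

Separating the contributions that come from x directly and those that come through y:
  without y':      4x^3
  multiplying y':  -4y^3

so (4x^3) + (-4y^3)·y' = 0, and therefore
  dy/dx = -(4x^3)/(-4y^3) = x^3/y^3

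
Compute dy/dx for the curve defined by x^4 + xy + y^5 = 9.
Differentiate the relation implicitly: treat y = y(x) and apply the chain rule, so every y-derivative picks up a y' = dy/dx factor.

With everything moved to the left-hand side, differentiate term by term:
  d/dx[x^4] = 4x^3
  d/dx[xy] = x·y' + y
  d/dx[y^5] = 5y^4·y'
  d/dx[-9] = 0

Separating the contributions that come from x directly and those that come through y:
  without y':      4x^3 + y
  multiplying y':  x + 5y^4

so (4x^3 + y) + (x + 5y^4)·y' = 0, and therefore
  dy/dx = -(4x^3 + y)/(x + 5y^4) = (-4x^3 - y)/(x + 5y^4)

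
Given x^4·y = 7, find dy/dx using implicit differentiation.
Differentiate both sides with respect to x, treating y as y(x). By the chain rule, any term containing y contributes a factor of y' = dy/dx when we differentiate it.

Move every term to one side and write the relation as F(x, y) = 0. Term by term,
  d/dx[x^4y] = x^4·y' + 4x^3y
  d/dx[-7] = 0

The pieces without y' make up ∂F/∂x and the coefficient of y' is ∂F/∂y:
  ∂F/∂x = 4x^3y,
  ∂F/∂y = x^4.

Since d/dx[F] = ∂F/∂x + (∂F/∂y)·y' = 0, solve for y':
  (∂F/∂y)·y' = -∂F/∂x
  dy/dx = -(∂F/∂x)/(∂F/∂y) = -(4x^3y)/(x^4) = -4y/x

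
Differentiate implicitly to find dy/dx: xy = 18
Differentiate both sides with respect to x, treating y as y(x). By the chain rule, any term containing y contributes a factor of y' = dy/dx when we differentiate it.

Move every term to one side and write the relation as F(x, y) = 0. Term by term,
  d/dx[xy] = x·y' + y
  d/dx[-18] = 0

The pieces without y' make up ∂F/∂x and the coefficient of y' is ∂F/∂y:
  ∂F/∂x = y,
  ∂F/∂y = x.

Since d/dx[F] = ∂F/∂x + (∂F/∂y)·y' = 0, solve for y':
  (∂F/∂y)·y' = -∂F/∂x
  dy/dx = -(∂F/∂x)/(∂F/∂y) = -(y)/(x) = -y/x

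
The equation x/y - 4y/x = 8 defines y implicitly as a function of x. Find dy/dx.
Differentiate the relation implicitly: treat y = y(x) and apply the chain rule, so every y-derivative picks up a y' = dy/dx factor.

With everything moved to the left-hand side, differentiate term by term:
  d/dx[x/y] = -x·y'/y^2 + 1/y
  d/dx[-4y/x] = -4·y'/x + 4y/x^2
  d/dx[-8] = 0

Separating the contributions that come from x directly and those that come through y:
  without y':      1/y + 4y/x^2
  multiplying y':  -x/y^2 - 4/x

so (1/y + 4y/x^2) + (-x/y^2 - 4/x)·y' = 0, and therefore
  dy/dx = -(1/y + 4y/x^2)/(-x/y^2 - 4/x)
        = -((x^2 + 4y^2)/(x^2y))/(-(x^2 + 4y^2)/(xy^2)) = y/x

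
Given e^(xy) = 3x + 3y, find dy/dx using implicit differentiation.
Differentiate both sides with respect to x, treating y as y(x). By the chain rule, any term containing y contributes a factor of y' = dy/dx when we differentiate it.

Move every term to one side and write the relation as F(x, y) = 0. Term by term,
  d/dx[-3x] = -3
  d/dx[-3y] = -3·y'
  d/dx[e^(xy)] = (x·y' + y)·e^(xy)

The pieces without y' make up ∂F/∂x and the coefficient of y' is ∂F/∂y:
  ∂F/∂x = y·e^(xy) - 3,
  ∂F/∂y = x·e^(xy) - 3.

Since d/dx[F] = ∂F/∂x + (∂F/∂y)·y' = 0, solve for y':
  (∂F/∂y)·y' = -∂F/∂x
  dy/dx = -(∂F/∂x)/(∂F/∂y) = -(y·e^(xy) - 3)/(x·e^(xy) - 3) = (-y·e^(xy) + 3)/(x·e^(xy) - 3)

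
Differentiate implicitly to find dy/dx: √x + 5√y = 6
Differentiate both sides with respect to x, treating y as y(x). By the chain rule, any term containing y contributes a factor of y' = dy/dx when we differentiate it.

Move every term to one side and write the relation as F(x, y) = 0. Term by term,
  d/dx[√(x)] = 1/(2√(x))
  d/dx[5√(y)] = 5·y'/(2√(y))
  d/dx[-6] = 0

The pieces without y' make up ∂F/∂x and the coefficient of y' is ∂F/∂y:
  ∂F/∂x = 1/(2√(x)),
  ∂F/∂y = 5/(2√(y)).

Since d/dx[F] = ∂F/∂x + (∂F/∂y)·y' = 0, solve for y':
  (∂F/∂y)·y' = -∂F/∂x
  dy/dx = -(∂F/∂x)/(∂F/∂y) = -(1/(2√(x)))/(5/(2√(y))) = -√(y)/(5√(x))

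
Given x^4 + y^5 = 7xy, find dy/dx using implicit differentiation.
Apply d/dx to both sides, remembering that y depends on x. Each occurrence of y therefore brings in a y' = dy/dx via the chain rule.

With F(x, y) equal to the left-hand side minus the right, differentiate F term by term:
  d/dx[x^4] = 4x^3
  d/dx[-7xy] = -7x·y' - 7y
  d/dx[y^5] = 5y^4·y'
Adding these up, d/dx[F] = 0 becomes
  (4x^3 - 7y) + (-7x + 5y^4)·y' = 0,
so isolating y',
  dy/dx = -(4x^3 - 7y)/(-7x + 5y^4) = (4x^3 - 7y)/(7x - 5y^4)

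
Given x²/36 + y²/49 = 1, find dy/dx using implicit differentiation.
Apply d/dx to both sides, remembering that y depends on x. Each occurrence of y therefore brings in a y' = dy/dx via the chain rule.

With F(x, y) equal to the left-hand side minus the right, differentiate F term by term:
  d/dx[x^2/36] = x/18
  d/dx[y^2/49] = 2y·y'/49
  d/dx[-1] = 0
Adding these up, d/dx[F] = 0 becomes
  (x/18) + (2y/49)·y' = 0,
so isolating y',
  dy/dx = -(x/18)/(2y/49) = -49x/(36y)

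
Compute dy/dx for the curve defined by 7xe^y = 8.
Differentiate both sides with respect to x, treating y as y(x). By the chain rule, any term containing y contributes a factor of y' = dy/dx when we differentiate it.

Move every term to one side and write the relation as F(x, y) = 0. Term by term,
  d/dx[7x·e^(y)] = 7x·y'·e^(y) + 7e^(y)
  d/dx[-8] = 0

The pieces without y' make up ∂F/∂x and the coefficient of y' is ∂F/∂y:
  ∂F/∂x = 7e^(y),
  ∂F/∂y = 7x·e^(y).

Since d/dx[F] = ∂F/∂x + (∂F/∂y)·y' = 0, solve for y':
  (∂F/∂y)·y' = -∂F/∂x
  dy/dx = -(∂F/∂x)/(∂F/∂y) = -(7e^(y))/(7x·e^(y)) = -1/x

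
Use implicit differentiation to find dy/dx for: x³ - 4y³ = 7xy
Take d/dx of both sides. Since y is implicitly a function of x, the chain rule attaches a y' = dy/dx factor whenever we differentiate through y.

Set F(x, y) = (left side) − (right side), so the curve is F = 0. Differentiating each term of F:
  d/dx[x^3] = 3x^2
  d/dx[-7xy] = -7x·y' - 7y
  d/dx[-4y^3] = -12y^2·y'

Collecting, the y'-free part is the partial derivative in x and the y' coefficient is the partial derivative in y:
  ∂F/∂x = 3x^2 - 7y
  ∂F/∂y = -7x - 12y^2

so d/dx[F(x, y(x))] = ∂F/∂x + (∂F/∂y)·y' = 0. Rearranging,
  dy/dx = -(∂F/∂x)/(∂F/∂y) = -(3x^2 - 7y)/(-7x - 12y^2) = (3x^2 - 7y)/(7x + 12y^2)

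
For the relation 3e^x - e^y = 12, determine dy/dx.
Differentiate both sides with respect to x, treating y as y(x). By the chain rule, any term containing y contributes a factor of y' = dy/dx when we differentiate it.

Move every term to one side and write the relation as F(x, y) = 0. Term by term,
  d/dx[3e^(x)] = 3e^(x)
  d/dx[-e^(y)] = -y'·e^(y)
  d/dx[-12] = 0

The pieces without y' make up ∂F/∂x and the coefficient of y' is ∂F/∂y:
  ∂F/∂x = 3e^(x),
  ∂F/∂y = -e^(y).

Since d/dx[F] = ∂F/∂x + (∂F/∂y)·y' = 0, solve for y':
  (∂F/∂y)·y' = -∂F/∂x
  dy/dx = -(∂F/∂x)/(∂F/∂y) = -(3e^(x))/(-e^(y)) = 3e^(x - y)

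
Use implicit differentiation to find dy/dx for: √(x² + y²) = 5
Apply d/dx to both sides, remembering that y depends on x. Each occurrence of y therefore brings in a y' = dy/dx via the chain rule.

With F(x, y) equal to the left-hand side minus the right, differentiate F term by term:
  d/dx[√(x^2 + y^2)] = (x + y·y')/√(x^2 + y^2)
  d/dx[-5] = 0
Adding these up, d/dx[F] = 0 becomes
  (x/√(x^2 + y^2)) + (y/√(x^2 + y^2))·y' = 0,
so isolating y',
  dy/dx = -(x/√(x^2 + y^2))/(y/√(x^2 + y^2)) = -x/y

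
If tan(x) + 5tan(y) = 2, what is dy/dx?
Differentiate the relation implicitly: treat y = y(x) and apply the chain rule, so every y-derivative picks up a y' = dy/dx factor.

With everything moved to the left-hand side, differentiate term by term:
  d/dx[tan(x)] = tan(x)^2 + 1
  d/dx[5tan(y)] = 5·y'(tan(y)^2 + 1)
  d/dx[-2] = 0

Separating the contributions that come from x directly and those that come through y:
  without y':      tan(x)^2 + 1
  multiplying y':  5tan(y)^2 + 5

so (tan(x)^2 + 1) + (5tan(y)^2 + 5)·y' = 0, and therefore
  dy/dx = -(tan(x)^2 + 1)/(5tan(y)^2 + 5) = -cos(y)^2/(5cos(x)^2)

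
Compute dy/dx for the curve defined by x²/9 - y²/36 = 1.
Take d/dx of both sides. Since y is implicitly a function of x, the chain rule attaches a y' = dy/dx factor whenever we differentiate through y.

Set F(x, y) = (left side) − (right side), so the curve is F = 0. Differentiating each term of F:
  d/dx[x^2/9] = 2x/9
  d/dx[-y^2/36] = -y·y'/18
  d/dx[-1] = 0

Collecting, the y'-free part is the partial derivative in x and the y' coefficient is the partial derivative in y:
  ∂F/∂x = 2x/9
  ∂F/∂y = -y/18

so d/dx[F(x, y(x))] = ∂F/∂x + (∂F/∂y)·y' = 0. Rearranging,
  dy/dx = -(∂F/∂x)/(∂F/∂y) = -(2x/9)/(-y/18) = 4x/y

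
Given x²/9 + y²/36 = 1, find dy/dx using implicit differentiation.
Differentiate the relation implicitly: treat y = y(x) and apply the chain rule, so every y-derivative picks up a y' = dy/dx factor.

With everything moved to the left-hand side, differentiate term by term:
  d/dx[x^2/9] = 2x/9
  d/dx[y^2/36] = y·y'/18
  d/dx[-1] = 0

Separating the contributions that come from x directly and those that come through y:
  without y':      2x/9
  multiplying y':  y/18

so (2x/9) + (y/18)·y' = 0, and therefore
  dy/dx = -(2x/9)/(y/18) = -4x/y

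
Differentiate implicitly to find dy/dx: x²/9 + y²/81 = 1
Differentiate both sides with respect to x, treating y as y(x). By the chain rule, any term containing y contributes a factor of y' = dy/dx when we differentiate it.

Move every term to one side and write the relation as F(x, y) = 0. Term by term,
  d/dx[x^2/9] = 2x/9
  d/dx[y^2/81] = 2y·y'/81
  d/dx[-1] = 0

The pieces without y' make up ∂F/∂x and the coefficient of y' is ∂F/∂y:
  ∂F/∂x = 2x/9,
  ∂F/∂y = 2y/81.

Since d/dx[F] = ∂F/∂x + (∂F/∂y)·y' = 0, solve for y':
  (∂F/∂y)·y' = -∂F/∂x
  dy/dx = -(∂F/∂x)/(∂F/∂y) = -(2x/9)/(2y/81) = -9x/y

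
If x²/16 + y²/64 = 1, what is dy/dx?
Apply d/dx to both sides, remembering that y depends on x. Each occurrence of y therefore brings in a y' = dy/dx via the chain rule.

With F(x, y) equal to the left-hand side minus the right, differentiate F term by term:
  d/dx[x^2/16] = x/8
  d/dx[y^2/64] = y·y'/32
  d/dx[-1] = 0
Adding these up, d/dx[F] = 0 becomes
  (x/8) + (y/32)·y' = 0,
so isolating y',
  dy/dx = -(x/8)/(y/32) = -4x/y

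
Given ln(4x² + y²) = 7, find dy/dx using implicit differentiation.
Differentiate the relation implicitly: treat y = y(x) and apply the chain rule, so every y-derivative picks up a y' = dy/dx factor.

With everything moved to the left-hand side, differentiate term by term:
  d/dx[ln(4x^2 + y^2)] = (8x + 2y·y')/(4x^2 + y^2)
  d/dx[-7] = 0

Separating the contributions that come from x directly and those that come through y:
  without y':      8x/(4x^2 + y^2)
  multiplying y':  2y/(4x^2 + y^2)

so (8x/(4x^2 + y^2)) + (2y/(4x^2 + y^2))·y' = 0, and therefore
  dy/dx = -(8x/(4x^2 + y^2))/(2y/(4x^2 + y^2)) = -4x/y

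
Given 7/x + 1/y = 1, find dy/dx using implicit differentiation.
Apply d/dx to both sides, remembering that y depends on x. Each occurrence of y therefore brings in a y' = dy/dx via the chain rule.

With F(x, y) equal to the left-hand side minus the right, differentiate F term by term:
  d/dx[1/y] = -y'/y^2
  d/dx[7/x] = -7/x^2
  d/dx[-1] = 0
Adding these up, d/dx[F] = 0 becomes
  (-7/x^2) + (-1/y^2)·y' = 0,
so isolating y',
  dy/dx = -(-7/x^2)/(-1/y^2) = -7y^2/x^2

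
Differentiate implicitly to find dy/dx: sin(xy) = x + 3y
Differentiate both sides with respect to x, treating y as y(x). By the chain rule, any term containing y contributes a factor of y' = dy/dx when we differentiate it.

Move every term to one side and write the relation as F(x, y) = 0. Term by term,
  d/dx[-x] = -1
  d/dx[-3y] = -3·y'
  d/dx[sin(xy)] = (x·y' + y)·cos(xy)

The pieces without y' make up ∂F/∂x and the coefficient of y' is ∂F/∂y:
  ∂F/∂x = y·cos(xy) - 1,
  ∂F/∂y = x·cos(xy) - 3.

Since d/dx[F] = ∂F/∂x + (∂F/∂y)·y' = 0, solve for y':
  (∂F/∂y)·y' = -∂F/∂x
  dy/dx = -(∂F/∂x)/(∂F/∂y) = -(y·cos(xy) - 1)/(x·cos(xy) - 3) = (-y·cos(xy) + 1)/(x·cos(xy) - 3)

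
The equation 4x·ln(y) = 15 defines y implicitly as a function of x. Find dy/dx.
Differentiate the relation implicitly: treat y = y(x) and apply the chain rule, so every y-derivative picks up a y' = dy/dx factor.

With everything moved to the left-hand side, differentiate term by term:
  d/dx[4x·ln(y)] = 4x·y'/y + 4ln(y)
  d/dx[-15] = 0

Separating the contributions that come from x directly and those that come through y:
  without y':      4ln(y)
  multiplying y':  4x/y

so (4ln(y)) + (4x/y)·y' = 0, and therefore
  dy/dx = -(4ln(y))/(4x/y) = -y·ln(y)/x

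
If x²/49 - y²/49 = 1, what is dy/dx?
Take d/dx of both sides. Since y is implicitly a function of x, the chain rule attaches a y' = dy/dx factor whenever we differentiate through y.

Set F(x, y) = (left side) − (right side), so the curve is F = 0. Differentiating each term of F:
  d/dx[x^2/49] = 2x/49
  d/dx[-y^2/49] = -2y·y'/49
  d/dx[-1] = 0

Collecting, the y'-free part is the partial derivative in x and the y' coefficient is the partial derivative in y:
  ∂F/∂x = 2x/49
  ∂F/∂y = -2y/49

so d/dx[F(x, y(x))] = ∂F/∂x + (∂F/∂y)·y' = 0. Rearranging,
  dy/dx = -(∂F/∂x)/(∂F/∂y) = -(2x/49)/(-2y/49) = x/y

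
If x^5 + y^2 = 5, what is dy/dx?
Take d/dx of both sides. Since y is implicitly a function of x, the chain rule attaches a y' = dy/dx factor whenever we differentiate through y.

Set F(x, y) = (left side) − (right side), so the curve is F = 0. Differentiating each term of F:
  d/dx[x^5] = 5x^4
  d/dx[y^2] = 2y·y'
  d/dx[-5] = 0

Collecting, the y'-free part is the partial derivative in x and the y' coefficient is the partial derivative in y:
  ∂F/∂x = 5x^4
  ∂F/∂y = 2y

so d/dx[F(x, y(x))] = ∂F/∂x + (∂F/∂y)·y' = 0. Rearranging,
  dy/dx = -(∂F/∂x)/(∂F/∂y) = -(5x^4)/(2y) = -5x^4/(2y)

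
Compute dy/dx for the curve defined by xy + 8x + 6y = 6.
Apply d/dx to both sides, remembering that y depends on x. Each occurrence of y therefore brings in a y' = dy/dx via the chain rule.

With F(x, y) equal to the left-hand side minus the right, differentiate F term by term:
  d/dx[xy] = x·y' + y
  d/dx[8x] = 8
  d/dx[6y] = 6·y'
  d/dx[-6] = 0
Adding these up, d/dx[F] = 0 becomes
  (y + 8) + (x + 6)·y' = 0,
so isolating y',
  dy/dx = -(y + 8)/(x + 6) = (-y - 8)/(x + 6)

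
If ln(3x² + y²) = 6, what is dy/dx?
Differentiate the relation implicitly: treat y = y(x) and apply the chain rule, so every y-derivative picks up a y' = dy/dx factor.

With everything moved to the left-hand side, differentiate term by term:
  d/dx[ln(3x^2 + y^2)] = (6x + 2y·y')/(3x^2 + y^2)
  d/dx[-6] = 0

Separating the contributions that come from x directly and those that come through y:
  without y':      6x/(3x^2 + y^2)
  multiplying y':  2y/(3x^2 + y^2)

so (6x/(3x^2 + y^2)) + (2y/(3x^2 + y^2))·y' = 0, and therefore
  dy/dx = -(6x/(3x^2 + y^2))/(2y/(3x^2 + y^2)) = -3x/y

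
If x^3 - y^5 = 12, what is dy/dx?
Apply d/dx to both sides, remembering that y depends on x. Each occurrence of y therefore brings in a y' = dy/dx via the chain rule.

With F(x, y) equal to the left-hand side minus the right, differentiate F term by term:
  d/dx[x^3] = 3x^2
  d/dx[-y^5] = -5y^4·y'
  d/dx[-12] = 0
Adding these up, d/dx[F] = 0 becomes
  (3x^2) + (-5y^4)·y' = 0,
so isolating y',
  dy/dx = -(3x^2)/(-5y^4) = 3x^2/(5y^4)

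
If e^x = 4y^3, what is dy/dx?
Differentiate the relation implicitly: treat y = y(x) and apply the chain rule, so every y-derivative picks up a y' = dy/dx factor.

With everything moved to the left-hand side, differentiate term by term:
  d/dx[-4y^3] = -12y^2·y'
  d/dx[e^(x)] = e^(x)

Separating the contributions that come from x directly and those that come through y:
  without y':      e^(x)
  multiplying y':  -12y^2

so (e^(x)) + (-12y^2)·y' = 0, and therefore
  dy/dx = -(e^(x))/(-12y^2) = e^(x)/(12y^2)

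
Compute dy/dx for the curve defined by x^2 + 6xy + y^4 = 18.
Differentiate the relation implicitly: treat y = y(x) and apply the chain rule, so every y-derivative picks up a y' = dy/dx factor.

With everything moved to the left-hand side, differentiate term by term:
  d/dx[x^2] = 2x
  d/dx[6xy] = 6x·y' + 6y
  d/dx[y^4] = 4y^3·y'
  d/dx[-18] = 0

Separating the contributions that come from x directly and those that come through y:
  without y':      2x + 6y
  multiplying y':  6x + 4y^3

so (2x + 6y) + (6x + 4y^3)·y' = 0, and therefore
  dy/dx = -(2x + 6y)/(6x + 4y^3) = (-x - 3y)/(3x + 2y^3)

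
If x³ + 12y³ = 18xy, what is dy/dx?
Differentiate the relation implicitly: treat y = y(x) and apply the chain rule, so every y-derivative picks up a y' = dy/dx factor.

With everything moved to the left-hand side, differentiate term by term:
  d/dx[x^3] = 3x^2
  d/dx[-18xy] = -18x·y' - 18y
  d/dx[12y^3] = 36y^2·y'

Separating the contributions that come from x directly and those that come through y:
  without y':      3x^2 - 18y
  multiplying y':  -18x + 36y^2

so (3x^2 - 18y) + (-18x + 36y^2)·y' = 0, and therefore
  dy/dx = -(3x^2 - 18y)/(-18x + 36y^2) = (x^2/6 - y)/(x - 2y^2)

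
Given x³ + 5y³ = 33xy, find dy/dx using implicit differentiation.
Differentiate both sides with respect to x, treating y as y(x). By the chain rule, any term containing y contributes a factor of y' = dy/dx when we differentiate it.

Move every term to one side and write the relation as F(x, y) = 0. Term by term,
  d/dx[x^3] = 3x^2
  d/dx[-33xy] = -33x·y' - 33y
  d/dx[5y^3] = 15y^2·y'

The pieces without y' make up ∂F/∂x and the coefficient of y' is ∂F/∂y:
  ∂F/∂x = 3x^2 - 33y,
  ∂F/∂y = -33x + 15y^2.

Since d/dx[F] = ∂F/∂x + (∂F/∂y)·y' = 0, solve for y':
  (∂F/∂y)·y' = -∂F/∂x
  dy/dx = -(∂F/∂x)/(∂F/∂y) = -(3x^2 - 33y)/(-33x + 15y^2) = (x^2 - 11y)/(11x - 5y^2)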